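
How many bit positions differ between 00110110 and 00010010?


XOR: 00100100
Count of 1s: 2

2


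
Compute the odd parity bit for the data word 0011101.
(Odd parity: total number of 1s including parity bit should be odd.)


Number of 1s in data: 4
Parity bit: 1

1


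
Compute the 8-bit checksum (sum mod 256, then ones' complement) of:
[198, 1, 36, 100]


Sum = 335 mod 256 = 79
Complement = 176

176


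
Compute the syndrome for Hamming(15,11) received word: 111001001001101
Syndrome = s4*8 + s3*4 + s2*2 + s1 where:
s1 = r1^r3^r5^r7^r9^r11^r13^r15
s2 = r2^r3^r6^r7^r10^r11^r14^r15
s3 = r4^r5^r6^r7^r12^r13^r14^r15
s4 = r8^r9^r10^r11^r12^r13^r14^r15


s1=1, s2=0, s3=0, s4=0

Syndrome = 1 (error at position 1)


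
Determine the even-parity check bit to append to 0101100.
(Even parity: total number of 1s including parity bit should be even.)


Number of 1s in data: 3
Parity bit: 1

1


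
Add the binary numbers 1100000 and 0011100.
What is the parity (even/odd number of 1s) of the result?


1100000 = 96
0011100 = 28
Sum = 124 = 1111100
1s count = 5

odd parity (5 ones in 1111100)


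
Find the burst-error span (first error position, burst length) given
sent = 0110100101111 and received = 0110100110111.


XOR: 0000000011000

Burst at position 8, length 2


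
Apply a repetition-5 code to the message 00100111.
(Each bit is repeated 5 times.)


Each bit -> 5 copies

0000000000111110000000000111111111111111


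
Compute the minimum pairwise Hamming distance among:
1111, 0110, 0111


Comparing all pairs, minimum distance: 1
Can detect 0 errors, correct 0 errors

1


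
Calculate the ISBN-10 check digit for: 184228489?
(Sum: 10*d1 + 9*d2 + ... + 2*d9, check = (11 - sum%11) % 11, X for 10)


Weighted sum: 238
238 mod 11 = 7

Check digit: 4


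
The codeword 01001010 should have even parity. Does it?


Number of 1s: 3

No, parity error (3 ones)


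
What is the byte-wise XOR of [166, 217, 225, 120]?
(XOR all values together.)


XOR chain: 166 ^ 217 ^ 225 ^ 120 = 230

230


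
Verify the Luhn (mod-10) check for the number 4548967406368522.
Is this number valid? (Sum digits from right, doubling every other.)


Luhn sum = 89
89 mod 10 = 9

Invalid (Luhn sum mod 10 = 9)


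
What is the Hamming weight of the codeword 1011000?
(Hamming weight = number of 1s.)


Counting 1s in 1011000

3


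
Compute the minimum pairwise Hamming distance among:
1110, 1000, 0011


Comparing all pairs, minimum distance: 2
Can detect 1 errors, correct 0 errors

2


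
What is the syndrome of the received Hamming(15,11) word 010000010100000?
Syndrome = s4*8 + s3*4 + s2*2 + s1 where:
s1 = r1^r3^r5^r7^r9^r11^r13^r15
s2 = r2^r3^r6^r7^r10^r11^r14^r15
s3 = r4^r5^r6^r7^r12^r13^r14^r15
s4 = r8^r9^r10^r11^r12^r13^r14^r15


s1=0, s2=0, s3=0, s4=0

Syndrome = 0 (no error)


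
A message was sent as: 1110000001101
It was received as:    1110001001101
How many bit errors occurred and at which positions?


XOR: 0000001000000

1 error(s) at position(s): 6


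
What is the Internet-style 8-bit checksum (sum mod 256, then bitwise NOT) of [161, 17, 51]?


Sum = 229 mod 256 = 229
Complement = 26

26


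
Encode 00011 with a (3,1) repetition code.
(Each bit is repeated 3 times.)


Each bit -> 3 copies

000000000111111


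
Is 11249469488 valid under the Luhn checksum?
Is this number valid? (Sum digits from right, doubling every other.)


Luhn sum = 64
64 mod 10 = 4

Invalid (Luhn sum mod 10 = 4)


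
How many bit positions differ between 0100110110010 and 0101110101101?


XOR: 0001000011111
Count of 1s: 6

6


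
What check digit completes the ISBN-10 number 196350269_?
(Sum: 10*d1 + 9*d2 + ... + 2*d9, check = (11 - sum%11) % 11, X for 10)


Weighted sum: 234
234 mod 11 = 3

Check digit: 8


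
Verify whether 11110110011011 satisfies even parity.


Number of 1s: 10

Yes, parity is correct (10 ones)


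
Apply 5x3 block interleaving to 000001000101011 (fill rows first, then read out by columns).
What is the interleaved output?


Matrix:
  000
  001
  000
  101
  011
Read columns: 000100000101011

000100000101011


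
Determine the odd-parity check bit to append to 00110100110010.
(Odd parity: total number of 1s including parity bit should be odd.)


Number of 1s in data: 6
Parity bit: 1

1


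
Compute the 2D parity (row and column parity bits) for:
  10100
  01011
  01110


Row parities: 011
Column parities: 10001

Row P: 011, Col P: 10001, Corner: 0


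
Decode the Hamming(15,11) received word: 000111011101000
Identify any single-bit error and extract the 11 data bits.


Syndrome = 0: no error detected

Data: 01101101000 (no errors)


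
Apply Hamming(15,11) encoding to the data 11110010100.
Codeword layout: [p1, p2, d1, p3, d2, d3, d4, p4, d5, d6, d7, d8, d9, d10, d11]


Parity bits: p1=1, p2=0, p3=0, p4=0

101011100010100


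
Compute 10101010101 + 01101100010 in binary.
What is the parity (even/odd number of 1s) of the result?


10101010101 = 1365
01101100010 = 866
Sum = 2231 = 100010110111
1s count = 7

odd parity (7 ones in 100010110111)


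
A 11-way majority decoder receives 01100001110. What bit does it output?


Ones: 5 out of 11
Threshold: 6

0 (5/11 voted 1)


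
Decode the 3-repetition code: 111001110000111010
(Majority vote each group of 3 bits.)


Groups: 111, 001, 110, 000, 111, 010
Majority votes: 101010

101010


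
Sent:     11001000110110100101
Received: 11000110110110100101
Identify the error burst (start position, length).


XOR: 00001110000000000000

Burst at position 4, length 3


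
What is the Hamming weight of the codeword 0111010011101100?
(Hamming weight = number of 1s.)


Counting 1s in 0111010011101100

9


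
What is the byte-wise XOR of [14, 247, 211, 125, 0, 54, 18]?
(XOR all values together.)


XOR chain: 14 ^ 247 ^ 211 ^ 125 ^ 0 ^ 54 ^ 18 = 115

115


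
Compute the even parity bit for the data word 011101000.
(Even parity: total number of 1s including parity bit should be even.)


Number of 1s in data: 4
Parity bit: 0

0


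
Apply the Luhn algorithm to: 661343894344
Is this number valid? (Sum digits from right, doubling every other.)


Luhn sum = 64
64 mod 10 = 4

Invalid (Luhn sum mod 10 = 4)


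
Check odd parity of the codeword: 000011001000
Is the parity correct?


Number of 1s: 3

Yes, parity is correct (3 ones)


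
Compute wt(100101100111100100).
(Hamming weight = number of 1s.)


Counting 1s in 100101100111100100

9


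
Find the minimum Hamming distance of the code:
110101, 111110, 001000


Comparing all pairs, minimum distance: 3
Can detect 2 errors, correct 1 errors

3


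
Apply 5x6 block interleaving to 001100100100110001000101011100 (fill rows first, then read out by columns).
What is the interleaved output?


Matrix:
  001100
  100100
  110001
  000101
  011100
Read columns: 011000010110001110110000000110

011000010110001110110000000110


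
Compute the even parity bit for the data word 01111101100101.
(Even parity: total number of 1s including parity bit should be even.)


Number of 1s in data: 9
Parity bit: 1

1


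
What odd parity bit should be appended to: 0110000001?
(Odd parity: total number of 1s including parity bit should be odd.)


Number of 1s in data: 3
Parity bit: 0

0


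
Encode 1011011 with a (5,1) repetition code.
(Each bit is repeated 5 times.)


Each bit -> 5 copies

11111000001111111111000001111111111


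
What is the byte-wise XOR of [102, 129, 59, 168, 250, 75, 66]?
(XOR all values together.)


XOR chain: 102 ^ 129 ^ 59 ^ 168 ^ 250 ^ 75 ^ 66 = 135

135


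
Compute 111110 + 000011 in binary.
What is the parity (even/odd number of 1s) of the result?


111110 = 62
000011 = 3
Sum = 65 = 1000001
1s count = 2

even parity (2 ones in 1000001)


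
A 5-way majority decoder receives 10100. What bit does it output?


Ones: 2 out of 5
Threshold: 3

0 (2/5 voted 1)


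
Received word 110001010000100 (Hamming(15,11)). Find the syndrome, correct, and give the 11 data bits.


Syndrome = 0: no error detected

Data: 00100000100 (no errors)


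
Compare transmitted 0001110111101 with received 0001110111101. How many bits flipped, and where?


XOR: 0000000000000

0 errors (received matches sent)


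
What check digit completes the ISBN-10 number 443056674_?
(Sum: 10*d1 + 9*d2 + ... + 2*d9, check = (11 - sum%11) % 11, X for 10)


Weighted sum: 213
213 mod 11 = 4

Check digit: 7


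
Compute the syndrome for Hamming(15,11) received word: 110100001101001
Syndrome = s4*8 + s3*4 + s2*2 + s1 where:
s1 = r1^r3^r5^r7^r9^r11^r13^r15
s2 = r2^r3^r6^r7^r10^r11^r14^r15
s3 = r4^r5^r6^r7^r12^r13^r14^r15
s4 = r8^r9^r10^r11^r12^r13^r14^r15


s1=1, s2=1, s3=1, s4=0

Syndrome = 7 (error at position 7)


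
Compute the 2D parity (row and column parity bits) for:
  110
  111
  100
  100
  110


Row parities: 01110
Column parities: 111

Row P: 01110, Col P: 111, Corner: 1


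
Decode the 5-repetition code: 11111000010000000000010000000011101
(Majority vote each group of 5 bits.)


Groups: 11111, 00001, 00000, 00000, 01000, 00000, 11101
Majority votes: 1000001

1000001


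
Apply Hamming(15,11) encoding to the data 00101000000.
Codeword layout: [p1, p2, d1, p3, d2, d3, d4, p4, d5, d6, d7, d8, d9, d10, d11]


Parity bits: p1=1, p2=1, p3=1, p4=1

110101011000000


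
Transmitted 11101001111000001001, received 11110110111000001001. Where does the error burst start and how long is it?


XOR: 00011111000000000000

Burst at position 3, length 5


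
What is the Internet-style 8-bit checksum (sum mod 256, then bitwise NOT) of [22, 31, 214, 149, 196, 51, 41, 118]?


Sum = 822 mod 256 = 54
Complement = 201

201


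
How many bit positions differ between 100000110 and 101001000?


XOR: 001001110
Count of 1s: 4

4


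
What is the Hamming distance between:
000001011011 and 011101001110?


XOR: 011100010101
Count of 1s: 6

6


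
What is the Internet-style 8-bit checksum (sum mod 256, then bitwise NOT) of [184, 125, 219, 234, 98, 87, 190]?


Sum = 1137 mod 256 = 113
Complement = 142

142


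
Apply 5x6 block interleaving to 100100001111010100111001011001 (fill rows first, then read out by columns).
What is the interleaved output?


Matrix:
  100100
  001111
  010100
  111001
  011001
Read columns: 100100011101011111000100001011

100100011101011111000100001011


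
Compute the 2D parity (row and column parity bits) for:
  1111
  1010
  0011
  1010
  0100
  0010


Row parities: 000011
Column parities: 1010

Row P: 000011, Col P: 1010, Corner: 0


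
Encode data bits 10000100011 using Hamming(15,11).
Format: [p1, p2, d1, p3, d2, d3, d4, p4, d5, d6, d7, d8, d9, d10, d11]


Parity bits: p1=0, p2=0, p3=0, p4=1

001000010100011


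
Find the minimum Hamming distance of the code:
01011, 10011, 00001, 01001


Comparing all pairs, minimum distance: 1
Can detect 0 errors, correct 0 errors

1


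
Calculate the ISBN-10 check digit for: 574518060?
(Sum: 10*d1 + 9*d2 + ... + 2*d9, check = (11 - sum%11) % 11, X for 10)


Weighted sum: 244
244 mod 11 = 2

Check digit: 9


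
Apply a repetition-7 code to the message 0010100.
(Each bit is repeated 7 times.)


Each bit -> 7 copies

0000000000000011111110000000111111100000000000000


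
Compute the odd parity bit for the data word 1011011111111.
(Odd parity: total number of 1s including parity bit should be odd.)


Number of 1s in data: 11
Parity bit: 0

0


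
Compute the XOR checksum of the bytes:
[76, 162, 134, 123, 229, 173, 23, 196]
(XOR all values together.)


XOR chain: 76 ^ 162 ^ 134 ^ 123 ^ 229 ^ 173 ^ 23 ^ 196 = 136

136


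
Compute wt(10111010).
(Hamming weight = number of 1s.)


Counting 1s in 10111010

5


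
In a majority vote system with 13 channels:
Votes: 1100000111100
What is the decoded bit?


Ones: 6 out of 13
Threshold: 7

0 (6/13 voted 1)


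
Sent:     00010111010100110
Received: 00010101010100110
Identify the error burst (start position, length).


XOR: 00000010000000000

Burst at position 6, length 1


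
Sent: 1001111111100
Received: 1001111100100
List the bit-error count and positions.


XOR: 0000000011000

2 error(s) at position(s): 8, 9


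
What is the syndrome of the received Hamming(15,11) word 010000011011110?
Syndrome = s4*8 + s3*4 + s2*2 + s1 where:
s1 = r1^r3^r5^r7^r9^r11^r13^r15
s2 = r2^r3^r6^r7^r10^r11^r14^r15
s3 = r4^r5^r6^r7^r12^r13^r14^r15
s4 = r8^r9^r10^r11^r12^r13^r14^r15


s1=1, s2=1, s3=1, s4=0

Syndrome = 7 (error at position 7)


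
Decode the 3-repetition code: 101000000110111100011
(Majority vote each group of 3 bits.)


Groups: 101, 000, 000, 110, 111, 100, 011
Majority votes: 1001101

1001101


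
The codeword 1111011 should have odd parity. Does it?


Number of 1s: 6

No, parity error (6 ones)


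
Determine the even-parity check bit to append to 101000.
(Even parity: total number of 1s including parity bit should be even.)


Number of 1s in data: 2
Parity bit: 0

0


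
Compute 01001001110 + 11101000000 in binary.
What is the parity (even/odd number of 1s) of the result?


01001001110 = 590
11101000000 = 1856
Sum = 2446 = 100110001110
1s count = 6

even parity (6 ones in 100110001110)


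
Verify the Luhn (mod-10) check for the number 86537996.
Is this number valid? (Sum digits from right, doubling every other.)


Luhn sum = 46
46 mod 10 = 6

Invalid (Luhn sum mod 10 = 6)


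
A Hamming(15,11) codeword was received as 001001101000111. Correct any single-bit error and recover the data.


Syndrome = 7: error at position 7

Data: 10101000111 (corrected bit 7)


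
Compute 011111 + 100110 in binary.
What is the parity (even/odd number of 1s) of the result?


011111 = 31
100110 = 38
Sum = 69 = 1000101
1s count = 3

odd parity (3 ones in 1000101)


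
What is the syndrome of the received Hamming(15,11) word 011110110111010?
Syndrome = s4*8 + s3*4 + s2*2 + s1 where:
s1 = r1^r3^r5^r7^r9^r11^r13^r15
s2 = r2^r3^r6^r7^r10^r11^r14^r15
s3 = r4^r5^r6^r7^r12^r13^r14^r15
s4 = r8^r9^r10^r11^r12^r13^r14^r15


s1=0, s2=0, s3=1, s4=1

Syndrome = 12 (error at position 12)


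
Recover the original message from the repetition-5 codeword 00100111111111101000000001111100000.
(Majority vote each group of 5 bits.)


Groups: 00100, 11111, 11111, 01000, 00000, 11111, 00000
Majority votes: 0110010

0110010


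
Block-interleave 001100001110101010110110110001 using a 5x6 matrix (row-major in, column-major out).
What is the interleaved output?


Matrix:
  001100
  001110
  101010
  110110
  110001
Read columns: 001110001111100110100111000001

001110001111100110100111000001


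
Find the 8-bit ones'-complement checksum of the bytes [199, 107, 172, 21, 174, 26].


Sum = 699 mod 256 = 187
Complement = 68

68


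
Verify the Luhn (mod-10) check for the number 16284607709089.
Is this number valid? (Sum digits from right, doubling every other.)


Luhn sum = 71
71 mod 10 = 1

Invalid (Luhn sum mod 10 = 1)


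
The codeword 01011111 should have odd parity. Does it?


Number of 1s: 6

No, parity error (6 ones)


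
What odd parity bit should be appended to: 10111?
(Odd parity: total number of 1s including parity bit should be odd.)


Number of 1s in data: 4
Parity bit: 1

1


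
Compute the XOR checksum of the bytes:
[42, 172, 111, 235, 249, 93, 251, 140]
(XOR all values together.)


XOR chain: 42 ^ 172 ^ 111 ^ 235 ^ 249 ^ 93 ^ 251 ^ 140 = 209

209


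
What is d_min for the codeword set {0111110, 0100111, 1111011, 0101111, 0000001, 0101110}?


Comparing all pairs, minimum distance: 1
Can detect 0 errors, correct 0 errors

1


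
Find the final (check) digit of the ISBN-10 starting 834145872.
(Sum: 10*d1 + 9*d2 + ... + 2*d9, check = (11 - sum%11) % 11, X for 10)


Weighted sum: 252
252 mod 11 = 10

Check digit: 1


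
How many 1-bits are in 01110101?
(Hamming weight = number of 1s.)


Counting 1s in 01110101

5


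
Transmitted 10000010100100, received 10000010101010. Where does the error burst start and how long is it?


XOR: 00000000001110

Burst at position 10, length 3


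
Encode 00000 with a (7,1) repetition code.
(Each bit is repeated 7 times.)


Each bit -> 7 copies

00000000000000000000000000000000000


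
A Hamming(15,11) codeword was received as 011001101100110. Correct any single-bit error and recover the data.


Syndrome = 0: no error detected

Data: 10111100110 (no errors)


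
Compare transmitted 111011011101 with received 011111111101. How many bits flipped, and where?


XOR: 100100100000

3 error(s) at position(s): 0, 3, 6


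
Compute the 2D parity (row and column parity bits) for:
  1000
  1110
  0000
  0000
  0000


Row parities: 11000
Column parities: 0110

Row P: 11000, Col P: 0110, Corner: 0


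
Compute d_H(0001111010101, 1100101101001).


XOR: 1101010111100
Count of 1s: 8

8


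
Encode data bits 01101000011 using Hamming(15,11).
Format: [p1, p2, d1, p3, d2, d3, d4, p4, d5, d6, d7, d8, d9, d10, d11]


Parity bits: p1=1, p2=1, p3=0, p4=1

110011011000011


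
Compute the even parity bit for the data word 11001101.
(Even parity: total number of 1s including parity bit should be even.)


Number of 1s in data: 5
Parity bit: 1

1


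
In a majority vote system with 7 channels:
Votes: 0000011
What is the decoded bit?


Ones: 2 out of 7
Threshold: 4

0 (2/7 voted 1)


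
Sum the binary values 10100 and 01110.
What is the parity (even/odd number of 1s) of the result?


10100 = 20
01110 = 14
Sum = 34 = 100010
1s count = 2

even parity (2 ones in 100010)


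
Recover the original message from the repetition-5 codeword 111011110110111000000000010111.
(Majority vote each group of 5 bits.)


Groups: 11101, 11101, 10111, 00000, 00000, 10111
Majority votes: 111001

111001


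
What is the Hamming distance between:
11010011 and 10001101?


XOR: 01011110
Count of 1s: 5

5


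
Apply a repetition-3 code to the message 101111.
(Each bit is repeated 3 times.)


Each bit -> 3 copies

111000111111111111


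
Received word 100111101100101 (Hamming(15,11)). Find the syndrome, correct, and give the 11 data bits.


Syndrome = 0: no error detected

Data: 01111100101 (no errors)


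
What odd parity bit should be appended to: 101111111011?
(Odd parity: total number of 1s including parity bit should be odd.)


Number of 1s in data: 10
Parity bit: 1

1


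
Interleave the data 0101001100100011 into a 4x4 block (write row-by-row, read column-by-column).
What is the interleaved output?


Matrix:
  0101
  0011
  0010
  0011
Read columns: 0000100001111101

0000100001111101


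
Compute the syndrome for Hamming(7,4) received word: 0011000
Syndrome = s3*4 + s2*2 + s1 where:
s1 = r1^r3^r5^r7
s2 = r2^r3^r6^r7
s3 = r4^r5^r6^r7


s1=1, s2=1, s3=1

Syndrome = 7 (error at position 7)


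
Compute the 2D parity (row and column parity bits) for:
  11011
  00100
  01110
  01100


Row parities: 0110
Column parities: 11101

Row P: 0110, Col P: 11101, Corner: 0


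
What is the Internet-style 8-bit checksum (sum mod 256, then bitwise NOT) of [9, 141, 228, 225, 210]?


Sum = 813 mod 256 = 45
Complement = 210

210


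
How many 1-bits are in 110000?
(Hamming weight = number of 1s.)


Counting 1s in 110000

2


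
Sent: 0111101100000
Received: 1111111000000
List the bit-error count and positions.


XOR: 1000010100000

3 error(s) at position(s): 0, 5, 7


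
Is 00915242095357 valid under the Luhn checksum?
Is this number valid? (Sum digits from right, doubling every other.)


Luhn sum = 44
44 mod 10 = 4

Invalid (Luhn sum mod 10 = 4)


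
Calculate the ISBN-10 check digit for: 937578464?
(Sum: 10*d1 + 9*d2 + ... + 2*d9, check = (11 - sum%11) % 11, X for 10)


Weighted sum: 332
332 mod 11 = 2

Check digit: 9


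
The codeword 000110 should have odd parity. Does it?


Number of 1s: 2

No, parity error (2 ones)


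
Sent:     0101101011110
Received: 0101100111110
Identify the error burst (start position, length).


XOR: 0000001100000

Burst at position 6, length 2


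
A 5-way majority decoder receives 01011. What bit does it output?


Ones: 3 out of 5
Threshold: 3

1 (3/5 voted 1)


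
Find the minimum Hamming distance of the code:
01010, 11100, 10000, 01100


Comparing all pairs, minimum distance: 1
Can detect 0 errors, correct 0 errors

1


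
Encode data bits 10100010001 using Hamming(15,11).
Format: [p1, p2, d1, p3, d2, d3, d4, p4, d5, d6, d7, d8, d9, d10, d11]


Parity bits: p1=1, p2=0, p3=0, p4=0

101001000010001


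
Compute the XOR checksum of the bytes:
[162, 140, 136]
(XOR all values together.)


XOR chain: 162 ^ 140 ^ 136 = 166

166


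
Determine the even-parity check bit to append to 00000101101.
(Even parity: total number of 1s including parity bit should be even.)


Number of 1s in data: 4
Parity bit: 0

0


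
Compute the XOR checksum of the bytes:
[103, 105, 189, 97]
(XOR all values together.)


XOR chain: 103 ^ 105 ^ 189 ^ 97 = 210

210


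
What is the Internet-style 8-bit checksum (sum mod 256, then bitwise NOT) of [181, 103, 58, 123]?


Sum = 465 mod 256 = 209
Complement = 46

46


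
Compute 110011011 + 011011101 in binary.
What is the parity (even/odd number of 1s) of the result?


110011011 = 411
011011101 = 221
Sum = 632 = 1001111000
1s count = 5

odd parity (5 ones in 1001111000)


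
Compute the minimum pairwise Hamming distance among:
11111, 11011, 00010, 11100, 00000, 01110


Comparing all pairs, minimum distance: 1
Can detect 0 errors, correct 0 errors

1


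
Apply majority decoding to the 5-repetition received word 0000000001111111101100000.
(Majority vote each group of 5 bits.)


Groups: 00000, 00001, 11111, 11011, 00000
Majority votes: 00110

00110


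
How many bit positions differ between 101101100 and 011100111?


XOR: 110001011
Count of 1s: 5

5


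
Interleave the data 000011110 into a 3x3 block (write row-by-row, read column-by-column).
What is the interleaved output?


Matrix:
  000
  011
  110
Read columns: 001011010

001011010


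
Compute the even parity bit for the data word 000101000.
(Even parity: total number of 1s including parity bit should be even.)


Number of 1s in data: 2
Parity bit: 0

0


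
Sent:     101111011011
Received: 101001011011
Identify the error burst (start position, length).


XOR: 000110000000

Burst at position 3, length 2


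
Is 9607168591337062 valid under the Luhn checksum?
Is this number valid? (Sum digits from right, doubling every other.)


Luhn sum = 71
71 mod 10 = 1

Invalid (Luhn sum mod 10 = 1)


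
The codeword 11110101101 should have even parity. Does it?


Number of 1s: 8

Yes, parity is correct (8 ones)


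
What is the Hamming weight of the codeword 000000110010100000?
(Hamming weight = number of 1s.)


Counting 1s in 000000110010100000

4


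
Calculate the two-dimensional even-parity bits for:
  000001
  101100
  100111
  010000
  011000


Row parities: 11010
Column parities: 000010

Row P: 11010, Col P: 000010, Corner: 1


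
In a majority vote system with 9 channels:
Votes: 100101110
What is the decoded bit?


Ones: 5 out of 9
Threshold: 5

1 (5/9 voted 1)


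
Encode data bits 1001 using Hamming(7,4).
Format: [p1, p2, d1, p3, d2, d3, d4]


Parity bits: p1=0, p2=0, p3=1

0011001


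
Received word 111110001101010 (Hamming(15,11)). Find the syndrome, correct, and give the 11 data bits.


Syndrome = 0: no error detected

Data: 11001101010 (no errors)


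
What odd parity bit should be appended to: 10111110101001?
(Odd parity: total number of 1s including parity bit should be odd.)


Number of 1s in data: 9
Parity bit: 0

0


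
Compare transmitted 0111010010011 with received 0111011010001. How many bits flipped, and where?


XOR: 0000001000010

2 error(s) at position(s): 6, 11


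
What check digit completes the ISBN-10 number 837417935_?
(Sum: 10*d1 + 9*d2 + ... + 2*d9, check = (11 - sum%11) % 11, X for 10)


Weighted sum: 287
287 mod 11 = 1

Check digit: X


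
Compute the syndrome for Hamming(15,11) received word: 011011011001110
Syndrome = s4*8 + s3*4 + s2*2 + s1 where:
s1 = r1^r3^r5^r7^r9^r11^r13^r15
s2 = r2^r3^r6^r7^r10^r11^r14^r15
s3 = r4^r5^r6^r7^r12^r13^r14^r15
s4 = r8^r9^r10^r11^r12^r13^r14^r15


s1=0, s2=0, s3=1, s4=1

Syndrome = 12 (error at position 12)


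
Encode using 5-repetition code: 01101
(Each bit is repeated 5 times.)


Each bit -> 5 copies

0000011111111110000011111


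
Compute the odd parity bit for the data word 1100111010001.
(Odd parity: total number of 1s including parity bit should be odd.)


Number of 1s in data: 7
Parity bit: 0

0


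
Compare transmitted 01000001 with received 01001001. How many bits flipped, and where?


XOR: 00001000

1 error(s) at position(s): 4


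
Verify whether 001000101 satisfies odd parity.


Number of 1s: 3

Yes, parity is correct (3 ones)


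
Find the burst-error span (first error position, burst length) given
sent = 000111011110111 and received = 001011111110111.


XOR: 001100100000000

Burst at position 2, length 5


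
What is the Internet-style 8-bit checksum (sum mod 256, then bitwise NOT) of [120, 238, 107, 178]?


Sum = 643 mod 256 = 131
Complement = 124

124


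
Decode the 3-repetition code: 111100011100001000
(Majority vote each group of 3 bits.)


Groups: 111, 100, 011, 100, 001, 000
Majority votes: 101000

101000


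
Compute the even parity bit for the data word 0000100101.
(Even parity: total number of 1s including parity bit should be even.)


Number of 1s in data: 3
Parity bit: 1

1


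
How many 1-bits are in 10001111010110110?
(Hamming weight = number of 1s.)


Counting 1s in 10001111010110110

10


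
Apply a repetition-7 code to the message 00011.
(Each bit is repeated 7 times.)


Each bit -> 7 copies

00000000000000000000011111111111111


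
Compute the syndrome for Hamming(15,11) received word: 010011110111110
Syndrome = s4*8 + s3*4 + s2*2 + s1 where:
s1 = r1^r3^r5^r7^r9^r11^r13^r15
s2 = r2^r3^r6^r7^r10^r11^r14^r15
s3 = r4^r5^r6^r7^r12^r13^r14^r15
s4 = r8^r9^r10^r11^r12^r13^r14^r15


s1=0, s2=0, s3=0, s4=0

Syndrome = 0 (no error)


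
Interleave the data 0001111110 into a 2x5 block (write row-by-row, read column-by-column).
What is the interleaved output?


Matrix:
  00011
  11110
Read columns: 0101011110

0101011110


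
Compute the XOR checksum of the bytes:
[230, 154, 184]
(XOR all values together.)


XOR chain: 230 ^ 154 ^ 184 = 196

196


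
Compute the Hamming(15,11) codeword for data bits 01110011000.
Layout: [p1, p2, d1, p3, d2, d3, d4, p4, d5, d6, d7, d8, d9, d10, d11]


Parity bits: p1=1, p2=1, p3=0, p4=0

110011100011000


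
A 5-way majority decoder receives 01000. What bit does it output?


Ones: 1 out of 5
Threshold: 3

0 (1/5 voted 1)


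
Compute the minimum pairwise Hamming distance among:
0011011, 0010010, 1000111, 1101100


Comparing all pairs, minimum distance: 2
Can detect 1 errors, correct 0 errors

2


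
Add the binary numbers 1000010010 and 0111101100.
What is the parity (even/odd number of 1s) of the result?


1000010010 = 530
0111101100 = 492
Sum = 1022 = 1111111110
1s count = 9

odd parity (9 ones in 1111111110)


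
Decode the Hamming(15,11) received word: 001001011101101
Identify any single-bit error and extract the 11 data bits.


Syndrome = 0: no error detected

Data: 10101101101 (no errors)


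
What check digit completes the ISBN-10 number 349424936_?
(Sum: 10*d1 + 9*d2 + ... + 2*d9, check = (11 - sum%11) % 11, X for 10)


Weighted sum: 255
255 mod 11 = 2

Check digit: 9


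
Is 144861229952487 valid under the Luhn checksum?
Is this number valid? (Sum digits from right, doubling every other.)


Luhn sum = 79
79 mod 10 = 9

Invalid (Luhn sum mod 10 = 9)


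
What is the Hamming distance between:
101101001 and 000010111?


XOR: 101111110
Count of 1s: 7

7


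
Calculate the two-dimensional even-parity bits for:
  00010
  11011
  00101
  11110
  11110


Row parities: 10000
Column parities: 11100

Row P: 10000, Col P: 11100, Corner: 1


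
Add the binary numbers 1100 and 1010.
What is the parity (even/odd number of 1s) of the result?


1100 = 12
1010 = 10
Sum = 22 = 10110
1s count = 3

odd parity (3 ones in 10110)


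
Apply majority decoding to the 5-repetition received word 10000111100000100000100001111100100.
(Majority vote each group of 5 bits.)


Groups: 10000, 11110, 00001, 00000, 10000, 11111, 00100
Majority votes: 0100010

0100010


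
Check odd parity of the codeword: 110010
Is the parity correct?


Number of 1s: 3

Yes, parity is correct (3 ones)


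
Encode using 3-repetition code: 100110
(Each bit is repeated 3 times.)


Each bit -> 3 copies

111000000111111000


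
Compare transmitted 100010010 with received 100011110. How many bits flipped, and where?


XOR: 000001100

2 error(s) at position(s): 5, 6


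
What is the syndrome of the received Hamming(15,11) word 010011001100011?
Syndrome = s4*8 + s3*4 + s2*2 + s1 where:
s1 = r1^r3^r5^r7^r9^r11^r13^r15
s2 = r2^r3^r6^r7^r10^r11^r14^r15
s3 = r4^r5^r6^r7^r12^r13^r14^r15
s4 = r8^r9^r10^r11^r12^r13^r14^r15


s1=1, s2=1, s3=0, s4=0

Syndrome = 3 (error at position 3)


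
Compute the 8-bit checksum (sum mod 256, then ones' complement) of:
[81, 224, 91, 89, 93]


Sum = 578 mod 256 = 66
Complement = 189

189


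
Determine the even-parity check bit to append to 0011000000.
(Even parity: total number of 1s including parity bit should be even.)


Number of 1s in data: 2
Parity bit: 0

0


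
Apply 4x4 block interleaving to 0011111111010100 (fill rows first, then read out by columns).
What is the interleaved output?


Matrix:
  0011
  1111
  1101
  0100
Read columns: 0110011111001110

0110011111001110


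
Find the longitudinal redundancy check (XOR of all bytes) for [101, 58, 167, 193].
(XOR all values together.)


XOR chain: 101 ^ 58 ^ 167 ^ 193 = 57

57


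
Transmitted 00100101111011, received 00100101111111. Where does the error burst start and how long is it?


XOR: 00000000000100

Burst at position 11, length 1


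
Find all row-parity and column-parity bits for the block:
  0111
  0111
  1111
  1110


Row parities: 1101
Column parities: 0001

Row P: 1101, Col P: 0001, Corner: 1


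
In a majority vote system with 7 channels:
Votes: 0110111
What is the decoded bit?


Ones: 5 out of 7
Threshold: 4

1 (5/7 voted 1)


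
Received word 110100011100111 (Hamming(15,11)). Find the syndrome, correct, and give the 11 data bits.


Syndrome = 0: no error detected

Data: 00001100111 (no errors)


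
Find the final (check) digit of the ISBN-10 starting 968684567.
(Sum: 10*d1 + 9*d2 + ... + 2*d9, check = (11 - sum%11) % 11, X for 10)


Weighted sum: 370
370 mod 11 = 7

Check digit: 4


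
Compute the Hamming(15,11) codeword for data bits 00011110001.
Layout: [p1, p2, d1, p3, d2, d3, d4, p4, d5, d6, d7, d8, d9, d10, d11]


Parity bits: p1=0, p2=0, p3=0, p4=0

000000101110001


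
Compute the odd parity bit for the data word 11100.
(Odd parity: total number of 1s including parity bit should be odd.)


Number of 1s in data: 3
Parity bit: 0

0


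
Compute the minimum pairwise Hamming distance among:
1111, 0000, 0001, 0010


Comparing all pairs, minimum distance: 1
Can detect 0 errors, correct 0 errors

1


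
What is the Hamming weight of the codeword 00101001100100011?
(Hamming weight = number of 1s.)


Counting 1s in 00101001100100011

7


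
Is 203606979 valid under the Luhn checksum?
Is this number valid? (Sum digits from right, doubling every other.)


Luhn sum = 34
34 mod 10 = 4

Invalid (Luhn sum mod 10 = 4)


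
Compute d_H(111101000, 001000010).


XOR: 110101010
Count of 1s: 5

5


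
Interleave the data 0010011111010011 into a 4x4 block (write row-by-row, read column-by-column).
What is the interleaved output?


Matrix:
  0010
  0111
  1101
  0011
Read columns: 0010011011010111

0010011011010111


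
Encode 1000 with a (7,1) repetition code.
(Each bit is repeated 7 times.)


Each bit -> 7 copies

1111111000000000000000000000


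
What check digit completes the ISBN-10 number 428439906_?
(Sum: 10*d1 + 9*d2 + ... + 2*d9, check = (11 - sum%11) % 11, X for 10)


Weighted sum: 261
261 mod 11 = 8

Check digit: 3


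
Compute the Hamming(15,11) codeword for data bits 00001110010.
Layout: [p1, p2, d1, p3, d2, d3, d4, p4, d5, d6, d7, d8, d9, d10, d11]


Parity bits: p1=0, p2=1, p3=1, p4=0

010100001110010


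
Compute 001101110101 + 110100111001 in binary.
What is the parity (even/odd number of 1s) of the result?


001101110101 = 885
110100111001 = 3385
Sum = 4270 = 1000010101110
1s count = 6

even parity (6 ones in 1000010101110)


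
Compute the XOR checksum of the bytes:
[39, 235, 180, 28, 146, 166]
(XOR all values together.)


XOR chain: 39 ^ 235 ^ 180 ^ 28 ^ 146 ^ 166 = 80

80


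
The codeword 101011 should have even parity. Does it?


Number of 1s: 4

Yes, parity is correct (4 ones)


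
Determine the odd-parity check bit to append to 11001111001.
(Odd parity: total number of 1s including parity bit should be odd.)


Number of 1s in data: 7
Parity bit: 0

0


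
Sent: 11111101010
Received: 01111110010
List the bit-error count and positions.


XOR: 10000011000

3 error(s) at position(s): 0, 6, 7


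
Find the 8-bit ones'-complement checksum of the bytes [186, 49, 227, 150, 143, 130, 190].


Sum = 1075 mod 256 = 51
Complement = 204

204


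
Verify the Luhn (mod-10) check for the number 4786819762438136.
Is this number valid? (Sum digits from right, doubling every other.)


Luhn sum = 88
88 mod 10 = 8

Invalid (Luhn sum mod 10 = 8)


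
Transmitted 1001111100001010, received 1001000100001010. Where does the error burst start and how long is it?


XOR: 0000111000000000

Burst at position 4, length 3


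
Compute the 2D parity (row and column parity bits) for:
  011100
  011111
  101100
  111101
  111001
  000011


Row parities: 111100
Column parities: 101000

Row P: 111100, Col P: 101000, Corner: 0


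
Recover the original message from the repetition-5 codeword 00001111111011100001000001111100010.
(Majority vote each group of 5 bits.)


Groups: 00001, 11111, 10111, 00001, 00000, 11111, 00010
Majority votes: 0110010

0110010


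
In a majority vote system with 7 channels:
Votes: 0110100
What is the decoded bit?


Ones: 3 out of 7
Threshold: 4

0 (3/7 voted 1)


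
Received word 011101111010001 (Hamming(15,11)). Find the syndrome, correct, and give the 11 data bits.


Syndrome = 1: error at position 1

Data: 10111010001 (corrected bit 1)


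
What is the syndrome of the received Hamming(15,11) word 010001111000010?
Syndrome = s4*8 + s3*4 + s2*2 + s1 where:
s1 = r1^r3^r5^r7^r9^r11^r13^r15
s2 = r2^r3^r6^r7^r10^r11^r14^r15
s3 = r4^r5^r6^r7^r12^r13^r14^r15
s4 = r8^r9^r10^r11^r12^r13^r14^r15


s1=0, s2=0, s3=1, s4=1

Syndrome = 12 (error at position 12)


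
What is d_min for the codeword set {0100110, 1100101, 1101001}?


Comparing all pairs, minimum distance: 2
Can detect 1 errors, correct 0 errors

2


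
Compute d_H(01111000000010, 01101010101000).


XOR: 00010010101010
Count of 1s: 5

5


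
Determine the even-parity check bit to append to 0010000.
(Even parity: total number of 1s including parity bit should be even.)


Number of 1s in data: 1
Parity bit: 1

1


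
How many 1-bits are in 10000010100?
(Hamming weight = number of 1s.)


Counting 1s in 10000010100

3


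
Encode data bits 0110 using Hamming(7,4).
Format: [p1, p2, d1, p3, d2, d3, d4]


Parity bits: p1=1, p2=1, p3=0

1100110


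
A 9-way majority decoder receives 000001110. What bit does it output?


Ones: 3 out of 9
Threshold: 5

0 (3/9 voted 1)


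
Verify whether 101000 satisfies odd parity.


Number of 1s: 2

No, parity error (2 ones)


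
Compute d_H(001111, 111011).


XOR: 110100
Count of 1s: 3

3


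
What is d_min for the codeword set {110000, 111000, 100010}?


Comparing all pairs, minimum distance: 1
Can detect 0 errors, correct 0 errors

1


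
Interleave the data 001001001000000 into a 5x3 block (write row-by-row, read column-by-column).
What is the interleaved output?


Matrix:
  001
  001
  001
  000
  000
Read columns: 000000000011100

000000000011100


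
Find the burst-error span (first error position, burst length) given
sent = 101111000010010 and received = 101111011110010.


XOR: 000000011100000

Burst at position 7, length 3


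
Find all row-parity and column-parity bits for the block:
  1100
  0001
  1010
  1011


Row parities: 0101
Column parities: 1100

Row P: 0101, Col P: 1100, Corner: 0


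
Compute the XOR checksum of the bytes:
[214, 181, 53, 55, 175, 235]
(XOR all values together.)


XOR chain: 214 ^ 181 ^ 53 ^ 55 ^ 175 ^ 235 = 37

37


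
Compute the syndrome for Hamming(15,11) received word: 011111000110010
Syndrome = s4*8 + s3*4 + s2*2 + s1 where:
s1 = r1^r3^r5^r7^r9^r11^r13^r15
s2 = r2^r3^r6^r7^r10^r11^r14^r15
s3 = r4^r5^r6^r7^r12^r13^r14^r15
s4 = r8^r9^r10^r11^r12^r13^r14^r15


s1=1, s2=0, s3=0, s4=1

Syndrome = 9 (error at position 9)


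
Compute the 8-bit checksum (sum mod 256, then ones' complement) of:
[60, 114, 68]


Sum = 242 mod 256 = 242
Complement = 13

13


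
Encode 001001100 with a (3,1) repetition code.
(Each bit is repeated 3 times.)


Each bit -> 3 copies

000000111000000111111000000


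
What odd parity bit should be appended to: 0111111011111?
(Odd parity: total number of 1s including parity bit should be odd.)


Number of 1s in data: 11
Parity bit: 0

0


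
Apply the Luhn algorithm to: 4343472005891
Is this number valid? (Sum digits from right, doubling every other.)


Luhn sum = 50
50 mod 10 = 0

Valid (Luhn sum mod 10 = 0)


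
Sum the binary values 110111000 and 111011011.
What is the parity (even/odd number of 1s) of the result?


110111000 = 440
111011011 = 475
Sum = 915 = 1110010011
1s count = 6

even parity (6 ones in 1110010011)


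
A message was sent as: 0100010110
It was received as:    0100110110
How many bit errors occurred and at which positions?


XOR: 0000100000

1 error(s) at position(s): 4


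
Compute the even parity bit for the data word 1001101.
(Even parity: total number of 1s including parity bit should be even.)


Number of 1s in data: 4
Parity bit: 0

0


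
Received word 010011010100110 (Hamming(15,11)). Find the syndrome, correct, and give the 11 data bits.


Syndrome = 0: no error detected

Data: 01100100110 (no errors)


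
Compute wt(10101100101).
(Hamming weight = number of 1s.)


Counting 1s in 10101100101

6


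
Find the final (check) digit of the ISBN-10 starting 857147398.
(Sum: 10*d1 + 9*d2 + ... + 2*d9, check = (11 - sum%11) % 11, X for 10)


Weighted sum: 302
302 mod 11 = 5

Check digit: 6


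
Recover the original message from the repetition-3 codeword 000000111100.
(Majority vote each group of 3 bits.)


Groups: 000, 000, 111, 100
Majority votes: 0010

0010


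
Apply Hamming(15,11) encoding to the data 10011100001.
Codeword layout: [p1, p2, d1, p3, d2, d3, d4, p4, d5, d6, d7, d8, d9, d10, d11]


Parity bits: p1=0, p2=0, p3=0, p4=1

001000111100001
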